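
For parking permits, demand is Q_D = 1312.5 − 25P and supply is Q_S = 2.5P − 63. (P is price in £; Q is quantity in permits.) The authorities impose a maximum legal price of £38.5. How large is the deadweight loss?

£182.42

In inverse form: demand P = 52.5 − 0.04Q, supply P = 25.2 + 0.4Q.
Competitive equilibrium: 52.5 − 0.04Q = 25.2 + 0.4Q → Q* = 62.0455, P* = 50.0182.
At the ceiling P = 38.5, quantity supplied = (38.5 − 25.2)/0.4 = 33.25.
Willingness to pay at Q' = 33.25: 52.5 − 0.04·33.25 = 51.17.
ΔQ = 62.0455 − 33.25 = 28.7955; wedge = 51.17 − 38.5 = 12.67.
Welfare loss = ½ × 28.7955 × 12.67 = £182.42.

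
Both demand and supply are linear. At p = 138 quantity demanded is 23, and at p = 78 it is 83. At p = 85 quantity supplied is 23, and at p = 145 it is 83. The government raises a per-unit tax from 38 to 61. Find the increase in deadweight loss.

569.25

Demand slope = (78 − 138)/(83 − 23) = −1, so p = 161 − q.
Supply slope = (145 − 85)/(83 − 23) = 1, so p = 62 + q.
Competitive equilibrium: 161 − q = 62 + q → q* = 49.5, p* = 111.5.
For a per-unit tax t: Δq = t/2, so DWL = ½·t·(t/2) = t²/4.
At t = 38: DWL = 361. At t = 61: DWL = 930.25.
Increase = 930.25 − 361 = 569.25.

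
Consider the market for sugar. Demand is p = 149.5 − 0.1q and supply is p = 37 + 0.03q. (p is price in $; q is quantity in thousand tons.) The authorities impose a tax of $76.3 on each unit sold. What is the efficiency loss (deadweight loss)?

$22391.12 thousand

Competitive equilibrium: 149.5 − 0.1q = 37 + 0.03q → q* = 865.3846, p* = 62.9615.
With the tax, the buyer price exceeds the seller price by 76.3: (149.5 − 0.1q) − (37 + 0.03q) = 76.3 → q' = 278.4615.
Δq = 865.3846 − 278.4615 = 586.9231; the wedge equals the tax, 76.3.
The triangle = ½ × 586.9231 × 76.3 = $22391.12 thousand.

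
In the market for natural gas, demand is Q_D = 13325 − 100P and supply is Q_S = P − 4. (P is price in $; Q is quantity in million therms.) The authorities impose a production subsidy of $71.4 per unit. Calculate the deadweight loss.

$2523.74 million

In inverse form: demand P = 133.25 − 0.01Q, supply P = 4 + Q.
Competitive equilibrium: 133.25 − 0.01Q = 4 + Q → Q* = 127.9703, P* = 131.9703.
The subsidy lowers effective supply by 71.4: P = Q − 67.4.
New quantity: 133.25 − 0.01Q = Q − 67.4 → Q' = 198.6634.
Overproduction ΔQ = 198.6634 − 127.9703 = 70.6931; wedge = subsidy = 71.4.
DWL = ½ × 70.6931 × 71.4 = $2523.74 million.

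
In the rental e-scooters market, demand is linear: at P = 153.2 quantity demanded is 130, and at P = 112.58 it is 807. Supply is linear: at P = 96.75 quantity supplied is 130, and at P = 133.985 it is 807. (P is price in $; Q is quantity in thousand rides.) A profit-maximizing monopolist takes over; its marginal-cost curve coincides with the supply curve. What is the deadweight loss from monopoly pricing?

Demand slope = (112.58 − 153.2)/(807 − 130) = −0.06, so P = 161 − 0.06Q.
Supply slope = (133.985 − 96.75)/(807 − 130) = 0.055, so P = 89.6 + 0.055Q.
Competitive equilibrium: 161 − 0.06Q = 89.6 + 0.055Q → Q* = 620.8696, P* = 123.7478.
Marginal revenue: MR = 161 − 0.12Q. Set MR = MC: 161 − 0.12Q = 89.6 + 0.055Q → Q_m = 408.
Price P_m = 161 − 0.06·408 = 136.52; MC(Q_m) = 89.6 + 0.055·408 = 112.04.
Competitive Q* = 620.8696, so ΔQ = 212.8696; wedge = 136.52 − 112.04 = 24.48.
The triangle = ½ × 212.8696 × 24.48 = $2605.52 thousand.

$2605.52 thousand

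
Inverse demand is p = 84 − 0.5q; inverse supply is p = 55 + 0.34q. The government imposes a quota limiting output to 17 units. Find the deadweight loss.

Competitive equilibrium: 84 − 0.5q = 55 + 0.34q → q* = 34.5238, p* = 66.7381.
At q = 17: demand price = 84 − 0.5·17 = 75.5; supply price = 55 + 0.34·17 = 60.78.
Δq = 34.5238 − 17 = 17.5238; wedge = 75.5 − 60.78 = 14.72.
DWL = ½ × 17.5238 × 14.72 = 128.98.

128.98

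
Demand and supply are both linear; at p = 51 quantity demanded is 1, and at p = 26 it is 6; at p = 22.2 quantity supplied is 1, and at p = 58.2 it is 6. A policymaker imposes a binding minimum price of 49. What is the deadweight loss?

23.45

Demand slope = (26 − 51)/(6 − 1) = −5, so p = 56 − 5q.
Supply slope = (58.2 − 22.2)/(6 − 1) = 7.2, so p = 15 + 7.2q.
Competitive equilibrium: 56 − 5q = 15 + 7.2q → q* = 3.3607, p* = 39.1967.
At the floor p = 49, quantity demanded = (56 − 49)/5 = 1.4.
Sellers' marginal cost at q' = 1.4: 15 + 7.2·1.4 = 25.08.
Δq = 3.3607 − 1.4 = 1.9607; wedge = 49 − 25.08 = 23.92.
Deadweight loss = ½ × 1.9607 × 23.92 = 23.45.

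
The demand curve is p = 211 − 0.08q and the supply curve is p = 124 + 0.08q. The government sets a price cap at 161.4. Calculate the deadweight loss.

Competitive equilibrium: 211 − 0.08q = 124 + 0.08q → q* = 543.75, p* = 167.5.
At the ceiling p = 161.4, quantity supplied = (161.4 − 124)/0.08 = 467.5.
Willingness to pay at q' = 467.5: 211 − 0.08·467.5 = 173.6.
Δq = 543.75 − 467.5 = 76.25; wedge = 173.6 − 161.4 = 12.2.
Deadweight loss = ½ × 76.25 × 12.2 = 465.125.

465.125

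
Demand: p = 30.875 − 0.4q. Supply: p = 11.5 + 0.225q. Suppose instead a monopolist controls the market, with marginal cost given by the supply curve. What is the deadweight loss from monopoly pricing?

Competitive equilibrium: 30.875 − 0.4q = 11.5 + 0.225q → q* = 31, p* = 18.475.
Marginal revenue: MR = 30.875 − 0.8q. Set MR = MC: 30.875 − 0.8q = 11.5 + 0.225q → q_m = 18.9024.
Price p_m = 30.875 − 0.4·18.9024 = 23.314; MC(q_m) = 11.5 + 0.225·18.9024 = 15.753.
Competitive q* = 31, so Δq = 12.0976; wedge = 23.314 − 15.753 = 7.561.
DWL = ½ × 12.0976 × 7.561 = 45.73.

45.73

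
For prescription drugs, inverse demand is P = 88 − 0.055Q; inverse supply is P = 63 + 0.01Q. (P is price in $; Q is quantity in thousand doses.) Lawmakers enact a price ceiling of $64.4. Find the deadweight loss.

Competitive equilibrium: 88 − 0.055Q = 63 + 0.01Q → Q* = 384.6154, P* = 66.8462.
At the ceiling P = 64.4, quantity supplied = (64.4 − 63)/0.01 = 140.
Willingness to pay at Q' = 140: 88 − 0.055·140 = 80.3.
ΔQ = 384.6154 − 140 = 244.6154; wedge = 80.3 − 64.4 = 15.9.
DWL = ½ × 244.6154 × 15.9 = $1944.69 thousand.

$1944.69 thousand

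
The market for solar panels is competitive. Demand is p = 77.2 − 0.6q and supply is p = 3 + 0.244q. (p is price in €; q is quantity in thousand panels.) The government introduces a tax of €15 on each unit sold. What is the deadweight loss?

Competitive equilibrium: 77.2 − 0.6q = 3 + 0.244q → q* = 87.9147, p* = 24.4512.
With the tax, the buyer price exceeds the seller price by 15: (77.2 − 0.6q) − (3 + 0.244q) = 15 → q' = 70.1422.
Δq = 87.9147 − 70.1422 = 17.7725; the wedge equals the tax, 15.
DWL = ½ × 17.7725 × 15 = €133.29 thousand.

€133.29 thousand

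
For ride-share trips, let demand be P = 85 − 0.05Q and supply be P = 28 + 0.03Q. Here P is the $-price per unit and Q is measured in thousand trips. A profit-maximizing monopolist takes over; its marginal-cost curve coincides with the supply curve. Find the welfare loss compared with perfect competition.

Competitive equilibrium: 85 − 0.05Q = 28 + 0.03Q → Q* = 712.5, P* = 49.375.
Marginal revenue: MR = 85 − 0.1Q. Set MR = MC: 85 − 0.1Q = 28 + 0.03Q → Q_m = 438.46154.
Price P_m = 85 − 0.05·438.46154 = 63.07692; MC(Q_m) = 28 + 0.03·438.46154 = 41.15385.
Competitive Q* = 712.5, so ΔQ = 274.03846; wedge = 63.07692 − 41.15385 = 21.92307.
Welfare loss = ½ × 274.03846 × 21.92307 = $3003.88 thousand.

$3003.88 thousand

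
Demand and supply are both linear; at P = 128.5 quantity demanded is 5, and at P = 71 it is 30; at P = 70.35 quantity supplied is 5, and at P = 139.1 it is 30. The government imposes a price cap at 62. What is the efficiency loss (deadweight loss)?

Demand slope = (71 − 128.5)/(30 − 5) = −2.3, so P = 140 − 2.3Q.
Supply slope = (139.1 − 70.35)/(30 − 5) = 2.75, so P = 56.6 + 2.75Q.
Competitive equilibrium: 140 − 2.3Q = 56.6 + 2.75Q → Q* = 16.5149, P* = 102.0158.
At the ceiling P = 62, quantity supplied = (62 − 56.6)/2.75 = 1.9636.
Willingness to pay at Q' = 1.9636: 140 − 2.3·1.9636 = 135.4837.
ΔQ = 16.5149 − 1.9636 = 14.5513; wedge = 135.4837 − 62 = 73.4837.
Deadweight loss = ½ × 14.5513 × 73.4837 = 534.64.

534.64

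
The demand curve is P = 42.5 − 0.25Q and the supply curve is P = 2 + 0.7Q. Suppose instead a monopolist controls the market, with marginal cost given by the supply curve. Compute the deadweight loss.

Competitive equilibrium: 42.5 − 0.25Q = 2 + 0.7Q → Q* = 42.6316, P* = 31.8421.
Marginal revenue: MR = 42.5 − 0.5Q. Set MR = MC: 42.5 − 0.5Q = 2 + 0.7Q → Q_m = 33.75.
Price P_m = 42.5 − 0.25·33.75 = 34.0625; MC(Q_m) = 2 + 0.7·33.75 = 25.625.
Competitive Q* = 42.6316, so ΔQ = 8.8816; wedge = 34.0625 − 25.625 = 8.4375.
DWL = ½ × 8.8816 × 8.4375 = 37.47.

37.47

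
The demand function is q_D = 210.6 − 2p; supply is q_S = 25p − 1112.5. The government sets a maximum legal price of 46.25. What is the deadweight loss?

1279.61

In inverse form: demand p = 105.3 − 0.5q, supply p = 44.5 + 0.04q.
Competitive equilibrium: 105.3 − 0.5q = 44.5 + 0.04q → q* = 112.5926, p* = 49.0037.
At the ceiling p = 46.25, quantity supplied = (46.25 − 44.5)/0.04 = 43.75.
Willingness to pay at q' = 43.75: 105.3 − 0.5·43.75 = 83.425.
Δq = 112.5926 − 43.75 = 68.8426; wedge = 83.425 − 46.25 = 37.175.
Deadweight loss = ½ × 68.8426 × 37.175 = 1279.61.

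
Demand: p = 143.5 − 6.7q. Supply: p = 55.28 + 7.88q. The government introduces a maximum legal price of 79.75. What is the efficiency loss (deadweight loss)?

Competitive equilibrium: 143.5 − 6.7q = 55.28 + 7.88q → q* = 6.05075, p* = 102.95995.
At the ceiling p = 79.75, quantity supplied = (79.75 − 55.28)/7.88 = 3.10533.
Willingness to pay at q' = 3.10533: 143.5 − 6.7·3.10533 = 122.69429.
Δq = 6.05075 − 3.10533 = 2.94542; wedge = 122.69429 − 79.75 = 42.94429.
Deadweight loss = ½ × 2.94542 × 42.94429 = 63.24.

63.24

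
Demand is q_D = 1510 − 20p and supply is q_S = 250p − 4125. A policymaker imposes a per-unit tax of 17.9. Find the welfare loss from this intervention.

2966.76

In inverse form: demand p = 75.5 − 0.05q, supply p = 16.5 + 0.004q.
Competitive equilibrium: 75.5 − 0.05q = 16.5 + 0.004q → q* = 1092.5926, p* = 20.8704.
With the tax, the buyer price exceeds the seller price by 17.9: (75.5 − 0.05q) − (16.5 + 0.004q) = 17.9 → q' = 761.1111.
Δq = 1092.5926 − 761.1111 = 331.4815; the wedge equals the tax, 17.9.
DWL = ½ × 331.4815 × 17.9 = 2966.76.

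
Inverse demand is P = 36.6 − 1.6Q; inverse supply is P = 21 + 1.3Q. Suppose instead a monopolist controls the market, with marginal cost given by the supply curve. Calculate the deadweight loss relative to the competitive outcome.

5.30

Competitive equilibrium: 36.6 − 1.6Q = 21 + 1.3Q → Q* = 5.3793, P* = 27.9931.
Marginal revenue: MR = 36.6 − 3.2Q. Set MR = MC: 36.6 − 3.2Q = 21 + 1.3Q → Q_m = 3.4667.
Price P_m = 36.6 − 1.6·3.4667 = 31.0533; MC(Q_m) = 21 + 1.3·3.4667 = 25.5067.
Competitive Q* = 5.3793, so ΔQ = 1.9126; wedge = 31.0533 − 25.5067 = 5.5466.
DWL = ½ × 1.9126 × 5.5466 = 5.30.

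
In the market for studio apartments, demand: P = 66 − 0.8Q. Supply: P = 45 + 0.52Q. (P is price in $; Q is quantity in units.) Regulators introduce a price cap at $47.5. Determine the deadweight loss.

$81.34

Competitive equilibrium: 66 − 0.8Q = 45 + 0.52Q → Q* = 15.9091, P* = 53.2727.
At the ceiling P = 47.5, quantity supplied = (47.5 − 45)/0.52 = 4.8077.
Willingness to pay at Q' = 4.8077: 66 − 0.8·4.8077 = 62.1538.
ΔQ = 15.9091 − 4.8077 = 11.1014; wedge = 62.1538 − 47.5 = 14.6538.
Welfare loss = ½ × 11.1014 × 14.6538 = $81.34.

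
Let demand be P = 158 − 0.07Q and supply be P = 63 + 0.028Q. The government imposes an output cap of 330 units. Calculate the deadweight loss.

Competitive equilibrium: 158 − 0.07Q = 63 + 0.028Q → Q* = 969.3878, P* = 90.1429.
At Q = 330: demand price = 158 − 0.07·330 = 134.9; supply price = 63 + 0.028·330 = 72.24.
ΔQ = 969.3878 − 330 = 639.3878; wedge = 134.9 − 72.24 = 62.66.
The triangle = ½ × 639.3878 × 62.66 = 20032.02.

20032.02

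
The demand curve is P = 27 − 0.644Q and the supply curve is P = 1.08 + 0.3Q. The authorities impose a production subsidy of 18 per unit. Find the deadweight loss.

171.61

Competitive equilibrium: 27 − 0.644Q = 1.08 + 0.3Q → Q* = 27.4576, P* = 9.3173.
The subsidy lowers effective supply by 18: P = 0.3Q − 16.92.
New quantity: 27 − 0.644Q = 0.3Q − 16.92 → Q' = 46.5254.
Overproduction ΔQ = 46.5254 − 27.4576 = 19.0678; wedge = subsidy = 18.
The triangle = ½ × 19.0678 × 18 = 171.61.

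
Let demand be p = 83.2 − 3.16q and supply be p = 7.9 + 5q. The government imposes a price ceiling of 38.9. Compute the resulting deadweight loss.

Competitive equilibrium: 83.2 − 3.16q = 7.9 + 5q → q* = 9.2279, p* = 54.0397.
At the ceiling p = 38.9, quantity supplied = (38.9 − 7.9)/5 = 6.2.
Willingness to pay at q' = 6.2: 83.2 − 3.16·6.2 = 63.608.
Δq = 9.2279 − 6.2 = 3.0279; wedge = 63.608 − 38.9 = 24.708.
The triangle = ½ × 3.0279 × 24.708 = 37.41.

37.41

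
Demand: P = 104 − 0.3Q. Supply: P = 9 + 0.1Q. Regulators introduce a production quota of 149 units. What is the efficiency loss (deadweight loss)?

Competitive equilibrium: 104 − 0.3Q = 9 + 0.1Q → Q* = 237.5, P* = 32.75.
At Q = 149: demand price = 104 − 0.3·149 = 59.3; supply price = 9 + 0.1·149 = 23.9.
ΔQ = 237.5 − 149 = 88.5; wedge = 59.3 − 23.9 = 35.4.
DWL = ½ × 88.5 × 35.4 = 1566.45.

1566.45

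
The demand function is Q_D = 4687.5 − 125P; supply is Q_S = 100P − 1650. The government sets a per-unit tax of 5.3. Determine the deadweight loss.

780.28

In inverse form: demand P = 37.5 − 0.008Q, supply P = 16.5 + 0.01Q.
Competitive equilibrium: 37.5 − 0.008Q = 16.5 + 0.01Q → Q* = 1166.6667, P* = 28.1667.
With the tax, the buyer price exceeds the seller price by 5.3: (37.5 − 0.008Q) − (16.5 + 0.01Q) = 5.3 → Q' = 872.2222.
ΔQ = 1166.6667 − 872.2222 = 294.4445; the wedge equals the tax, 5.3.
Deadweight loss = ½ × 294.4445 × 5.3 = 780.28.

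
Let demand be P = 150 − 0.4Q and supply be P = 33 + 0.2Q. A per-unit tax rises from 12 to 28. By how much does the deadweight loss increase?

Competitive equilibrium: 150 − 0.4Q = 33 + 0.2Q → Q* = 195, P* = 72.
For a per-unit tax t: ΔQ = t/0.6, so DWL = ½·t·(t/0.6) = t²/1.2.
At t = 12: DWL = 120. At t = 28: DWL = 653.333.
Increase = 653.333 − 120 = 533.33.

533.33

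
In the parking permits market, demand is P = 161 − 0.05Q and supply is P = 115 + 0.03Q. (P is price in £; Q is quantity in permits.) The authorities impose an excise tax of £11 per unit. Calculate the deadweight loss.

Competitive equilibrium: 161 − 0.05Q = 115 + 0.03Q → Q* = 575, P* = 132.25.
With the tax, the buyer price exceeds the seller price by 11: (161 − 0.05Q) − (115 + 0.03Q) = 11 → Q' = 437.5.
ΔQ = 575 − 437.5 = 137.5; the wedge equals the tax, 11.
DWL = ½ × 137.5 × 11 = £756.25.

£756.25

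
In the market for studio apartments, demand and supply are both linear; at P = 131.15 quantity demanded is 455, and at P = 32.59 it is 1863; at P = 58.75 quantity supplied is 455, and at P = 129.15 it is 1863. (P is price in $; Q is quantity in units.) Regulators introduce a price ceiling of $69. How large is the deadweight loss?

Demand slope = (32.59 − 131.15)/(1863 − 455) = −0.07, so P = 163 − 0.07Q.
Supply slope = (129.15 − 58.75)/(1863 − 455) = 0.05, so P = 36 + 0.05Q.
Competitive equilibrium: 163 − 0.07Q = 36 + 0.05Q → Q* = 1058.3333, P* = 88.9167.
At the ceiling P = 69, quantity supplied = (69 − 36)/0.05 = 660.
Willingness to pay at Q' = 660: 163 − 0.07·660 = 116.8.
ΔQ = 1058.3333 − 660 = 398.3333; wedge = 116.8 − 69 = 47.8.
Deadweight loss = ½ × 398.3333 × 47.8 = $9520.17.

$9520.17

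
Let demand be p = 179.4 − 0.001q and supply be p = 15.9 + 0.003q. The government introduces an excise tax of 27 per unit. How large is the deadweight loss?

91125

Competitive equilibrium: 179.4 − 0.001q = 15.9 + 0.003q → q* = 40875, p* = 138.525.
With the tax, the buyer price exceeds the seller price by 27: (179.4 − 0.001q) − (15.9 + 0.003q) = 27 → q' = 34125.
Δq = 40875 − 34125 = 6750; the wedge equals the tax, 27.
Deadweight loss = ½ × 6750 × 27 = 91125.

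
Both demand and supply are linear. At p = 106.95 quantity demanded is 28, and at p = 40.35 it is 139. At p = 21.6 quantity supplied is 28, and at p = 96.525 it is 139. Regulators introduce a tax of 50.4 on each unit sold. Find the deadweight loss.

Demand slope = (40.35 − 106.95)/(139 − 28) = −0.6, so p = 123.75 − 0.6q.
Supply slope = (96.525 − 21.6)/(139 − 28) = 0.675, so p = 2.7 + 0.675q.
Competitive equilibrium: 123.75 − 0.6q = 2.7 + 0.675q → q* = 94.9412, p* = 66.7853.
With the tax, the buyer price exceeds the seller price by 50.4: (123.75 − 0.6q) − (2.7 + 0.675q) = 50.4 → q' = 55.4118.
Δq = 94.9412 − 55.4118 = 39.5294; the wedge equals the tax, 50.4.
Welfare loss = ½ × 39.5294 × 50.4 = 996.14.

996.14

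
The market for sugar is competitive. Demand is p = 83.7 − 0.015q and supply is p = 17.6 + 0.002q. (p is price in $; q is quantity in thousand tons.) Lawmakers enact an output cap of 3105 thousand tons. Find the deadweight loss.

Competitive equilibrium: 83.7 − 0.015q = 17.6 + 0.002q → q* = 3888.2353, p* = 25.3765.
At q = 3105: demand price = 83.7 − 0.015·3105 = 37.125; supply price = 17.6 + 0.002·3105 = 23.81.
Δq = 3888.2353 − 3105 = 783.2353; wedge = 37.125 − 23.81 = 13.315.
Deadweight loss = ½ × 783.2353 × 13.315 = $5214.39 thousand.

$5214.39 thousand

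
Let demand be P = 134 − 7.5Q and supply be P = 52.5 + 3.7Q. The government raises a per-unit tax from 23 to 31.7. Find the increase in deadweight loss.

Competitive equilibrium: 134 − 7.5Q = 52.5 + 3.7Q → Q* = 7.2768, P* = 79.4241.
For a per-unit tax t: ΔQ = t/11.2, so DWL = ½·t·(t/11.2) = t²/22.4.
At t = 23: DWL = 23.616. At t = 31.7: DWL = 44.861.
Increase = 44.861 − 23.616 = 21.25.

21.25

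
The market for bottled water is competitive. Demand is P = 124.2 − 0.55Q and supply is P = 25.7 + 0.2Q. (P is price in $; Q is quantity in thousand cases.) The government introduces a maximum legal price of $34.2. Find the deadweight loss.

Competitive equilibrium: 124.2 − 0.55Q = 25.7 + 0.2Q → Q* = 131.3333, P* = 51.9667.
At the ceiling P = 34.2, quantity supplied = (34.2 − 25.7)/0.2 = 42.5.
Willingness to pay at Q' = 42.5: 124.2 − 0.55·42.5 = 100.825.
ΔQ = 131.3333 − 42.5 = 88.8333; wedge = 100.825 − 34.2 = 66.625.
DWL = ½ × 88.8333 × 66.625 = $2959.26 thousand.

$2959.26 thousand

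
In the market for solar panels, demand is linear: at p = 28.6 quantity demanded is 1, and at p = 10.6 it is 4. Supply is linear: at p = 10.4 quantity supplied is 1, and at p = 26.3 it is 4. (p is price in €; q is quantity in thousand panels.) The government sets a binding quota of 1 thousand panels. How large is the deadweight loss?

Demand slope = (10.6 − 28.6)/(4 − 1) = −6, so p = 34.6 − 6q.
Supply slope = (26.3 − 10.4)/(4 − 1) = 5.3, so p = 5.1 + 5.3q.
Competitive equilibrium: 34.6 − 6q = 5.1 + 5.3q → q* = 2.6106, p* = 18.9363.
At q = 1: demand price = 34.6 − 6·1 = 28.6; supply price = 5.1 + 5.3·1 = 10.4.
Δq = 2.6106 − 1 = 1.6106; wedge = 28.6 − 10.4 = 18.2.
Welfare loss = ½ × 1.6106 × 18.2 = €14.66 thousand.

€14.66 thousand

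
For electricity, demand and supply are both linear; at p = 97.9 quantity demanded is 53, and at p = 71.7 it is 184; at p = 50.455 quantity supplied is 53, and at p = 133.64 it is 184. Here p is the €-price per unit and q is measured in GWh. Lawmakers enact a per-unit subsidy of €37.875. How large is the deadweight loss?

Demand slope = (71.7 − 97.9)/(184 − 53) = −0.2, so p = 108.5 − 0.2q.
Supply slope = (133.64 − 50.455)/(184 − 53) = 0.635, so p = 16.8 + 0.635q.
Competitive equilibrium: 108.5 − 0.2q = 16.8 + 0.635q → q* = 109.8204, p* = 86.5359.
The subsidy lowers effective supply by 37.875: p = 0.635q − 21.075.
New quantity: 108.5 − 0.2q = 0.635q − 21.075 → q' = 155.1796.
Overproduction Δq = 155.1796 − 109.8204 = 45.3592; wedge = subsidy = 37.875.
Deadweight loss = ½ × 45.3592 × 37.875 = €858.99.

€858.99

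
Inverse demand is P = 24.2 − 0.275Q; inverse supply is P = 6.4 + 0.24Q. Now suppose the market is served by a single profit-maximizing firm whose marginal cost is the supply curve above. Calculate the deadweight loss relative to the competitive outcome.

37.27

Competitive equilibrium: 24.2 − 0.275Q = 6.4 + 0.24Q → Q* = 34.5631, P* = 14.6951.
Marginal revenue: MR = 24.2 − 0.55Q. Set MR = MC: 24.2 − 0.55Q = 6.4 + 0.24Q → Q_m = 22.5316.
Price P_m = 24.2 − 0.275·22.5316 = 18.0038; MC(Q_m) = 6.4 + 0.24·22.5316 = 11.8076.
Competitive Q* = 34.5631, so ΔQ = 12.0315; wedge = 18.0038 − 11.8076 = 6.1962.
Welfare loss = ½ × 12.0315 × 6.1962 = 37.27.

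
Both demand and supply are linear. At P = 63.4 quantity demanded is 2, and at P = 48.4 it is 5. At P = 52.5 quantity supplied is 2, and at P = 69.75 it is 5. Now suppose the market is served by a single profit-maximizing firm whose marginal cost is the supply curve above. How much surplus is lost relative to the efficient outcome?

4.92

Demand slope = (48.4 − 63.4)/(5 − 2) = −5, so P = 73.4 − 5Q.
Supply slope = (69.75 − 52.5)/(5 − 2) = 5.75, so P = 41 + 5.75Q.
Competitive equilibrium: 73.4 − 5Q = 41 + 5.75Q → Q* = 3.014, P* = 58.3302.
Marginal revenue: MR = 73.4 − 10Q. Set MR = MC: 73.4 − 10Q = 41 + 5.75Q → Q_m = 2.0571.
Price P_m = 73.4 − 5·2.0571 = 63.1145; MC(Q_m) = 41 + 5.75·2.0571 = 52.8283.
Competitive Q* = 3.014, so ΔQ = 0.9569; wedge = 63.1145 − 52.8283 = 10.2862.
Welfare loss = ½ × 0.9569 × 10.2862 = 4.92.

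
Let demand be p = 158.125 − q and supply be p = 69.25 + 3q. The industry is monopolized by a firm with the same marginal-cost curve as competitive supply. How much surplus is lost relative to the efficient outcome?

39.49

Competitive equilibrium: 158.125 − q = 69.25 + 3q → q* = 22.2188, p* = 135.9063.
Marginal revenue: MR = 158.125 − 2q. Set MR = MC: 158.125 − 2q = 69.25 + 3q → q_m = 17.775.
Price p_m = 158.125 − 1·17.775 = 140.35; MC(q_m) = 69.25 + 3·17.775 = 122.575.
Competitive q* = 22.2188, so Δq = 4.4438; wedge = 140.35 − 122.575 = 17.775.
The triangle = ½ × 4.4438 × 17.775 = 39.49.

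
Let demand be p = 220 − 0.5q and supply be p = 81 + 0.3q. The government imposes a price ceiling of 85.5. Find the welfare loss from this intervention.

10080.625

Competitive equilibrium: 220 − 0.5q = 81 + 0.3q → q* = 173.75, p* = 133.125.
At the ceiling p = 85.5, quantity supplied = (85.5 − 81)/0.3 = 15.
Willingness to pay at q' = 15: 220 − 0.5·15 = 212.5.
Δq = 173.75 − 15 = 158.75; wedge = 212.5 − 85.5 = 127.
Deadweight loss = ½ × 158.75 × 127 = 10080.625.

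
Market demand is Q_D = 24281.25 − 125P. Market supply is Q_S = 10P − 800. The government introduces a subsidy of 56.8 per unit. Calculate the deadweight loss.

14936.30

In inverse form: demand P = 194.25 − 0.008Q, supply P = 80 + 0.1Q.
Competitive equilibrium: 194.25 − 0.008Q = 80 + 0.1Q → Q* = 1057.8704, P* = 185.787.
The subsidy lowers effective supply by 56.8: P = 23.2 + 0.1Q.
New quantity: 194.25 − 0.008Q = 23.2 + 0.1Q → Q' = 1583.7963.
Overproduction ΔQ = 1583.7963 − 1057.8704 = 525.9259; wedge = subsidy = 56.8.
Deadweight loss = ½ × 525.9259 × 56.8 = 14936.30.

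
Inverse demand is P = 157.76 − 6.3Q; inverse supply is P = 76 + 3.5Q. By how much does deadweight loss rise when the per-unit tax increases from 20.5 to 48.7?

99.56

Competitive equilibrium: 157.76 − 6.3Q = 76 + 3.5Q → Q* = 8.3429, P* = 105.2.
For a per-unit tax t: ΔQ = t/9.8, so DWL = ½·t·(t/9.8) = t²/19.6.
At t = 20.5: DWL = 21.441. At t = 48.7: DWL = 121.005.
Increase = 121.005 − 21.441 = 99.56.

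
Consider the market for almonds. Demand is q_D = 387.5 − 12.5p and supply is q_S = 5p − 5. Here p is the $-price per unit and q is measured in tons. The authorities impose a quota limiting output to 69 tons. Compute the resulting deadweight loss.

In inverse form: demand p = 31 − 0.08q, supply p = 1 + 0.2q.
Competitive equilibrium: 31 − 0.08q = 1 + 0.2q → q* = 107.1429, p* = 22.4286.
At q = 69: demand price = 31 − 0.08·69 = 25.48; supply price = 1 + 0.2·69 = 14.8.
Δq = 107.1429 − 69 = 38.1429; wedge = 25.48 − 14.8 = 10.68.
Deadweight loss = ½ × 38.1429 × 10.68 = $203.68.

$203.68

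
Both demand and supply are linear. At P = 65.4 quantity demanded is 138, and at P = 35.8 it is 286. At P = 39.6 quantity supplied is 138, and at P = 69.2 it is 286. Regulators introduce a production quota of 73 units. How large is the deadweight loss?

Demand slope = (35.8 − 65.4)/(286 − 138) = −0.2, so P = 93 − 0.2Q.
Supply slope = (69.2 − 39.6)/(286 − 138) = 0.2, so P = 12 + 0.2Q.
Competitive equilibrium: 93 − 0.2Q = 12 + 0.2Q → Q* = 202.5, P* = 52.5.
At Q = 73: demand price = 93 − 0.2·73 = 78.4; supply price = 12 + 0.2·73 = 26.6.
ΔQ = 202.5 − 73 = 129.5; wedge = 78.4 − 26.6 = 51.8.
DWL = ½ × 129.5 × 51.8 = 3354.05.

3354.05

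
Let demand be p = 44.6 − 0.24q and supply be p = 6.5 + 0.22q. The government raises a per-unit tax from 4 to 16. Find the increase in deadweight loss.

Competitive equilibrium: 44.6 − 0.24q = 6.5 + 0.22q → q* = 82.8261, p* = 24.7217.
For a per-unit tax t: Δq = t/0.46, so DWL = ½·t·(t/0.46) = t²/0.92.
At t = 4: DWL = 17.391. At t = 16: DWL = 278.261.
Increase = 278.261 − 17.391 = 260.87.

260.87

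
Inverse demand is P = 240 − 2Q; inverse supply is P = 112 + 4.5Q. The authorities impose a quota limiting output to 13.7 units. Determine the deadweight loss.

Competitive equilibrium: 240 − 2Q = 112 + 4.5Q → Q* = 19.6923, P* = 200.6154.
At Q = 13.7: demand price = 240 − 2·13.7 = 212.6; supply price = 112 + 4.5·13.7 = 173.65.
ΔQ = 19.6923 − 13.7 = 5.9923; wedge = 212.6 − 173.65 = 38.95.
Deadweight loss = ½ × 5.9923 × 38.95 = 116.70.

116.70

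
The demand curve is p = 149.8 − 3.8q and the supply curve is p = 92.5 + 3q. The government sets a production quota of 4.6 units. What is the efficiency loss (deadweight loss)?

Competitive equilibrium: 149.8 − 3.8q = 92.5 + 3q → q* = 8.4265, p* = 117.7794.
At q = 4.6: demand price = 149.8 − 3.8·4.6 = 132.32; supply price = 92.5 + 3·4.6 = 106.3.
Δq = 8.4265 − 4.6 = 3.8265; wedge = 132.32 − 106.3 = 26.02.
Welfare loss = ½ × 3.8265 × 26.02 = 49.78.

49.78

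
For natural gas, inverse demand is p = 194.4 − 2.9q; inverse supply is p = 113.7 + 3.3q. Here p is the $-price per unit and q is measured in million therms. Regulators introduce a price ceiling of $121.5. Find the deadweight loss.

$351.77 million

Competitive equilibrium: 194.4 − 2.9q = 113.7 + 3.3q → q* = 13.01613, p* = 156.65323.
At the ceiling p = 121.5, quantity supplied = (121.5 − 113.7)/3.3 = 2.36364.
Willingness to pay at q' = 2.36364: 194.4 − 2.9·2.36364 = 187.54544.
Δq = 13.01613 − 2.36364 = 10.65249; wedge = 187.54544 − 121.5 = 66.04544.
Welfare loss = ½ × 10.65249 × 66.04544 = $351.77 million.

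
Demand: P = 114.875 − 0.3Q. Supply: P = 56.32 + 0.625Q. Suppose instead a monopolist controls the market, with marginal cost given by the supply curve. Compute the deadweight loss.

Competitive equilibrium: 114.875 − 0.3Q = 56.32 + 0.625Q → Q* = 63.3027, P* = 95.8842.
Marginal revenue: MR = 114.875 − 0.6Q. Set MR = MC: 114.875 − 0.6Q = 56.32 + 0.625Q → Q_m = 47.8.
Price P_m = 114.875 − 0.3·47.8 = 100.535; MC(Q_m) = 56.32 + 0.625·47.8 = 86.195.
Competitive Q* = 63.3027, so ΔQ = 15.5027; wedge = 100.535 − 86.195 = 14.34.
DWL = ½ × 15.5027 × 14.34 = 111.15.

111.15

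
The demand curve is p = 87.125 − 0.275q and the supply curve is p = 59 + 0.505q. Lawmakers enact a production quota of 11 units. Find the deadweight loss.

Competitive equilibrium: 87.125 − 0.275q = 59 + 0.505q → q* = 36.0577, p* = 77.2091.
At q = 11: demand price = 87.125 − 0.275·11 = 84.1; supply price = 59 + 0.505·11 = 64.555.
Δq = 36.0577 − 11 = 25.0577; wedge = 84.1 − 64.555 = 19.545.
The triangle = ½ × 25.0577 × 19.545 = 244.88.

244.88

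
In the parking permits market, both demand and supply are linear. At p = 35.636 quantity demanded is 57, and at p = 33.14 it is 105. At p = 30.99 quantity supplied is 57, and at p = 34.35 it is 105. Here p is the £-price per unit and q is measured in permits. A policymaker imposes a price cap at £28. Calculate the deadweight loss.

Demand slope = (33.14 − 35.636)/(105 − 57) = −0.052, so p = 38.6 − 0.052q.
Supply slope = (34.35 − 30.99)/(105 − 57) = 0.07, so p = 27 + 0.07q.
Competitive equilibrium: 38.6 − 0.052q = 27 + 0.07q → q* = 95.082, p* = 33.6557.
At the ceiling p = 28, quantity supplied = (28 − 27)/0.07 = 14.2857.
Willingness to pay at q' = 14.2857: 38.6 − 0.052·14.2857 = 37.8571.
Δq = 95.082 − 14.2857 = 80.7963; wedge = 37.8571 − 28 = 9.8571.
Welfare loss = ½ × 80.7963 × 9.8571 = £398.21.

£398.21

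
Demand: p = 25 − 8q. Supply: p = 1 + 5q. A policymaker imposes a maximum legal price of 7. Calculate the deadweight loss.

Competitive equilibrium: 25 − 8q = 1 + 5q → q* = 1.8462, p* = 10.2308.
At the ceiling p = 7, quantity supplied = (7 − 1)/5 = 1.2.
Willingness to pay at q' = 1.2: 25 − 8·1.2 = 15.4.
Δq = 1.8462 − 1.2 = 0.6462; wedge = 15.4 − 7 = 8.4.
Deadweight loss = ½ × 0.6462 × 8.4 = 2.71.

2.71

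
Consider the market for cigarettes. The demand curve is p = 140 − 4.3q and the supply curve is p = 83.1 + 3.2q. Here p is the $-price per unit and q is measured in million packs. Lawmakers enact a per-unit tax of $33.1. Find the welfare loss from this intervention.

$73.04 million

Competitive equilibrium: 140 − 4.3q = 83.1 + 3.2q → q* = 7.5867, p* = 107.3773.
With the tax, the buyer price exceeds the seller price by 33.1: (140 − 4.3q) − (83.1 + 3.2q) = 33.1 → q' = 3.1733.
Δq = 7.5867 − 3.1733 = 4.4134; the wedge equals the tax, 33.1.
The triangle = ½ × 4.4134 × 33.1 = $73.04 million.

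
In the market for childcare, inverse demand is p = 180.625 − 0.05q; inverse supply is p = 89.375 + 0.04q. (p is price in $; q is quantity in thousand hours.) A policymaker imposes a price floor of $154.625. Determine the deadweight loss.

Competitive equilibrium: 180.625 − 0.05q = 89.375 + 0.04q → q* = 1013.8889, p* = 129.9306.
At the floor p = 154.625, quantity demanded = (180.625 − 154.625)/0.05 = 520.
Sellers' marginal cost at q' = 520: 89.375 + 0.04·520 = 110.175.
Δq = 1013.8889 − 520 = 493.8889; wedge = 154.625 − 110.175 = 44.45.
Welfare loss = ½ × 493.8889 × 44.45 = $10976.68 thousand.

$10976.68 thousand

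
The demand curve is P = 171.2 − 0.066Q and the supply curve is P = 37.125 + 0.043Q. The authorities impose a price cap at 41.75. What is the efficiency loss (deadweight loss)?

Competitive equilibrium: 171.2 − 0.066Q = 37.125 + 0.043Q → Q* = 1230.04587, P* = 90.01697.
At the ceiling P = 41.75, quantity supplied = (41.75 − 37.125)/0.043 = 107.55814.
Willingness to pay at Q' = 107.55814: 171.2 − 0.066·107.55814 = 164.10116.
ΔQ = 1230.04587 − 107.55814 = 1122.48773; wedge = 164.10116 − 41.75 = 122.35116.
DWL = ½ × 1122.48773 × 122.35116 = 68668.84.

68668.84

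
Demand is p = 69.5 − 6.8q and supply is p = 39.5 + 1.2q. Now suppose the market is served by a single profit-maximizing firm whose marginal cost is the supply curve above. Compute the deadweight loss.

11.87

Competitive equilibrium: 69.5 − 6.8q = 39.5 + 1.2q → q* = 3.75, p* = 44.
Marginal revenue: MR = 69.5 − 13.6q. Set MR = MC: 69.5 − 13.6q = 39.5 + 1.2q → q_m = 2.027.
Price p_m = 69.5 − 6.8·2.027 = 55.7164; MC(q_m) = 39.5 + 1.2·2.027 = 41.9324.
Competitive q* = 3.75, so Δq = 1.723; wedge = 55.7164 − 41.9324 = 13.784.
The triangle = ½ × 1.723 × 13.784 = 11.87.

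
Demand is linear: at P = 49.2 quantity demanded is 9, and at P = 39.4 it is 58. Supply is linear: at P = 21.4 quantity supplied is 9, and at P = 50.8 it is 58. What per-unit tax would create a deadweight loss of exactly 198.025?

17.8

Demand slope = (39.4 − 49.2)/(58 − 9) = −0.2, so P = 51 − 0.2Q.
Supply slope = (50.8 − 21.4)/(58 − 9) = 0.6, so P = 16 + 0.6Q.
Competitive equilibrium: 51 − 0.2Q = 16 + 0.6Q → Q* = 43.75, P* = 42.25.
A tax t gives ΔQ = t/0.8 and wedge t, so DWL = t²/1.6.
t²/1.6 = 198.025 → t² = 316.84 → t = 17.8.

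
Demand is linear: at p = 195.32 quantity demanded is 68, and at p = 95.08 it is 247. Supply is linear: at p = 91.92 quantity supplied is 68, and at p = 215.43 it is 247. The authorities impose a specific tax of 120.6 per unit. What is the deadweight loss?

Demand slope = (95.08 − 195.32)/(247 − 68) = −0.56, so p = 233.4 − 0.56q.
Supply slope = (215.43 − 91.92)/(247 − 68) = 0.69, so p = 45 + 0.69q.
Competitive equilibrium: 233.4 − 0.56q = 45 + 0.69q → q* = 150.72, p* = 148.9968.
With the tax, the buyer price exceeds the seller price by 120.6: (233.4 − 0.56q) − (45 + 0.69q) = 120.6 → q' = 54.24.
Δq = 150.72 − 54.24 = 96.48; the wedge equals the tax, 120.6.
Welfare loss = ½ × 96.48 × 120.6 = 5817.744.

5817.744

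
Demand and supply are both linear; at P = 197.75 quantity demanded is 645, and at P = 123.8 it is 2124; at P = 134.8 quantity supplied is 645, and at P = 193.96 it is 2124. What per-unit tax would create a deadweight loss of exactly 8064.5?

Demand slope = (123.8 − 197.75)/(2124 − 645) = −0.05, so P = 230 − 0.05Q.
Supply slope = (193.96 − 134.8)/(2124 − 645) = 0.04, so P = 109 + 0.04Q.
Competitive equilibrium: 230 − 0.05Q = 109 + 0.04Q → Q* = 1344.4444, P* = 162.7778.
A tax t gives ΔQ = t/0.09 and wedge t, so DWL = t²/0.18.
t²/0.18 = 8064.5 → t² = 1451.61 → t = 38.1.

38.1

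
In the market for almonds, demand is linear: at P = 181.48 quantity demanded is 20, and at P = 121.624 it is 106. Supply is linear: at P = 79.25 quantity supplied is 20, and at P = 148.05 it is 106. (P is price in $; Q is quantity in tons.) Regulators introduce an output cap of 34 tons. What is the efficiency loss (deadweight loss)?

Demand slope = (121.624 − 181.48)/(106 − 20) = −0.696, so P = 195.4 − 0.696Q.
Supply slope = (148.05 − 79.25)/(106 − 20) = 0.8, so P = 63.25 + 0.8Q.
Competitive equilibrium: 195.4 − 0.696Q = 63.25 + 0.8Q → Q* = 88.3356, P* = 133.9184.
At Q = 34: demand price = 195.4 − 0.696·34 = 171.736; supply price = 63.25 + 0.8·34 = 90.45.
ΔQ = 88.3356 − 34 = 54.3356; wedge = 171.736 − 90.45 = 81.286.
The triangle = ½ × 54.3356 × 81.286 = $2208.36.

$2208.36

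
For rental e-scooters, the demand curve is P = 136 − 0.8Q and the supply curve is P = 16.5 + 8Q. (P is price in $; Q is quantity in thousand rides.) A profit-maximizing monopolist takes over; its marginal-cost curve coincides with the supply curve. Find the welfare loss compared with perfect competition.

$5.63 thousand

Competitive equilibrium: 136 − 0.8Q = 16.5 + 8Q → Q* = 13.5795, P* = 125.1364.
Marginal revenue: MR = 136 − 1.6Q. Set MR = MC: 136 − 1.6Q = 16.5 + 8Q → Q_m = 12.4479.
Price P_m = 136 − 0.8·12.4479 = 126.0417; MC(Q_m) = 16.5 + 8·12.4479 = 116.0832.
Competitive Q* = 13.5795, so ΔQ = 1.1316; wedge = 126.0417 − 116.0832 = 9.9585.
Deadweight loss = ½ × 1.1316 × 9.9585 = $5.63 thousand.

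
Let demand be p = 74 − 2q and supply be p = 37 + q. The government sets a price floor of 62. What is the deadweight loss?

60.17

Competitive equilibrium: 74 − 2q = 37 + q → q* = 12.3333, p* = 49.3333.
At the floor p = 62, quantity demanded = (74 − 62)/2 = 6.
Sellers' marginal cost at q' = 6: 37 + 1·6 = 43.
Δq = 12.3333 − 6 = 6.3333; wedge = 62 − 43 = 19.
The triangle = ½ × 6.3333 × 19 = 60.17.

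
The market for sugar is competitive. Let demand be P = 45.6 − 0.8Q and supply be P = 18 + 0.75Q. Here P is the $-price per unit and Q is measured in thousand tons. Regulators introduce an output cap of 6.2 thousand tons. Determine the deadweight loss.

$104.40 thousand

Competitive equilibrium: 45.6 − 0.8Q = 18 + 0.75Q → Q* = 17.8065, P* = 31.3548.
At Q = 6.2: demand price = 45.6 − 0.8·6.2 = 40.64; supply price = 18 + 0.75·6.2 = 22.65.
ΔQ = 17.8065 − 6.2 = 11.6065; wedge = 40.64 − 22.65 = 17.99.
Deadweight loss = ½ × 11.6065 × 17.99 = $104.40 thousand.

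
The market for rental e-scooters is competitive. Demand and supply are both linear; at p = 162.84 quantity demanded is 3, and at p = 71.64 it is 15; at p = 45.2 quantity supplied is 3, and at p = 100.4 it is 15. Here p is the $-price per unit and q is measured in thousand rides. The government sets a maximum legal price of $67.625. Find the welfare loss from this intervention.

Demand slope = (71.64 − 162.84)/(15 − 3) = −7.6, so p = 185.64 − 7.6q.
Supply slope = (100.4 − 45.2)/(15 − 3) = 4.6, so p = 31.4 + 4.6q.
Competitive equilibrium: 185.64 − 7.6q = 31.4 + 4.6q → q* = 12.6426, p* = 89.5561.
At the ceiling p = 67.625, quantity supplied = (67.625 − 31.4)/4.6 = 7.875.
Willingness to pay at q' = 7.875: 185.64 − 7.6·7.875 = 125.79.
Δq = 12.6426 − 7.875 = 4.7676; wedge = 125.79 − 67.625 = 58.165.
DWL = ½ × 4.7676 × 58.165 = $138.65 thousand.

$138.65 thousand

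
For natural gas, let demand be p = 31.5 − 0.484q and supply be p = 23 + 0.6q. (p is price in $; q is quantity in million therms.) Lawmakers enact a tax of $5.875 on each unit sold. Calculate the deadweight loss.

Competitive equilibrium: 31.5 − 0.484q = 23 + 0.6q → q* = 7.8413, p* = 27.7048.
With the tax, the buyer price exceeds the seller price by 5.875: (31.5 − 0.484q) − (23 + 0.6q) = 5.875 → q' = 2.4216.
Δq = 7.8413 − 2.4216 = 5.4197; the wedge equals the tax, 5.875.
The triangle = ½ × 5.4197 × 5.875 = $15.92 million.

$15.92 million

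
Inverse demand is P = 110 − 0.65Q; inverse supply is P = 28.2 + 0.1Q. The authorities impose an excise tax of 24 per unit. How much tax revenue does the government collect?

Competitive equilibrium: 110 − 0.65Q = 28.2 + 0.1Q → Q* = 109.0667, P* = 39.1067.
With the tax, the buyer price exceeds the seller price by 24: (110 − 0.65Q) − (28.2 + 0.1Q) = 24 → Q' = 77.0667.
Tax revenue = 24 × 77.0667 = 1849.60.

1849.60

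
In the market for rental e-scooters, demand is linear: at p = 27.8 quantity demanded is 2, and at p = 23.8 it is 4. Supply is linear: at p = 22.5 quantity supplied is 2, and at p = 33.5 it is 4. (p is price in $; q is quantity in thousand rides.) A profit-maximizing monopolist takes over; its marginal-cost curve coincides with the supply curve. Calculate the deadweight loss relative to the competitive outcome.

Demand slope = (23.8 − 27.8)/(4 − 2) = −2, so p = 31.8 − 2q.
Supply slope = (33.5 − 22.5)/(4 − 2) = 5.5, so p = 11.5 + 5.5q.
Competitive equilibrium: 31.8 − 2q = 11.5 + 5.5q → q* = 2.7067, p* = 26.3867.
Marginal revenue: MR = 31.8 − 4q. Set MR = MC: 31.8 − 4q = 11.5 + 5.5q → q_m = 2.1368.
Price p_m = 31.8 − 2·2.1368 = 27.5264; MC(q_m) = 11.5 + 5.5·2.1368 = 23.2524.
Competitive q* = 2.7067, so Δq = 0.5699; wedge = 27.5264 − 23.2524 = 4.274.
Deadweight loss = ½ × 0.5699 × 4.274 = $1.22 thousand.

$1.22 thousand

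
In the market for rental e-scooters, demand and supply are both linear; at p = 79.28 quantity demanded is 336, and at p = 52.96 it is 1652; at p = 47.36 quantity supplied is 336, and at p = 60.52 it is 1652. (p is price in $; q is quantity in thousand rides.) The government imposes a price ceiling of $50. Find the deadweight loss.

$9600 thousand

Demand slope = (52.96 − 79.28)/(1652 − 336) = −0.02, so p = 86 − 0.02q.
Supply slope = (60.52 − 47.36)/(1652 − 336) = 0.01, so p = 44 + 0.01q.
Competitive equilibrium: 86 − 0.02q = 44 + 0.01q → q* = 1400, p* = 58.
At the ceiling p = 50, quantity supplied = (50 − 44)/0.01 = 600.
Willingness to pay at q' = 600: 86 − 0.02·600 = 74.
Δq = 1400 − 600 = 800; wedge = 74 − 50 = 24.
The triangle = ½ × 800 × 24 = $9600 thousand.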